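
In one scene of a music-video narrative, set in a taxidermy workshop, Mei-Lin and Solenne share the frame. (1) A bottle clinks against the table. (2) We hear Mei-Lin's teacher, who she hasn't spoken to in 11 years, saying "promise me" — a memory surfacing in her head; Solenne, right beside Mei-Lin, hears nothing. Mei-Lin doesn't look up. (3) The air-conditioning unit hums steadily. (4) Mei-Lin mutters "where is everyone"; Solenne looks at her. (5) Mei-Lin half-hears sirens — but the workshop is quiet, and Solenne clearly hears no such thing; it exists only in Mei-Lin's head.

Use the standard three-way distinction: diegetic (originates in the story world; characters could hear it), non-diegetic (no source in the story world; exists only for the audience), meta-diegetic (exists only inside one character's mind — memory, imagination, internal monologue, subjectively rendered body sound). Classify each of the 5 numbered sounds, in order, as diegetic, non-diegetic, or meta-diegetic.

diegetic, meta-diegetic, diegetic, diegetic, meta-diegetic

(1) is diegetic: a bottle is a real object/event in the scene's world.
(2) a remembered line, private to Mei-Lin — not present in the room, not audible to Solenne → meta-diegetic.
(3) it's the actual ambient sound of the location → diegetic.
(4) is diegetic: on-screen dialogue — Mei-Lin speaks and Solenne is there to hear.
(5) is meta-diegetic: the sound is imagined by Mei-Lin; nothing in the story world is producing it and Solenne can't hear it.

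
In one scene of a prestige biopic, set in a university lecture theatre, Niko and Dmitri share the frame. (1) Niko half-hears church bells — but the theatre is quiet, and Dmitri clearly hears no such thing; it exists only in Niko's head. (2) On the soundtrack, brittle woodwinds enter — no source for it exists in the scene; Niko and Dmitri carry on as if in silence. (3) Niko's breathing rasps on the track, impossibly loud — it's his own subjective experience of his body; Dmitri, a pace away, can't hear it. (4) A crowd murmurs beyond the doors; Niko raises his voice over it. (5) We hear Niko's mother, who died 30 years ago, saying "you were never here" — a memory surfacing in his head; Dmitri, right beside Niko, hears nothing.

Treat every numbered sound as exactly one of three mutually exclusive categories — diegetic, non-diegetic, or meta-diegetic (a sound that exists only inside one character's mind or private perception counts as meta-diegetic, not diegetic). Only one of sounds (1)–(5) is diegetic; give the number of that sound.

4

Sound (1): Niko alone 'hears' it — an imagined sound, not present in the space, so meta-diegetic.
(2) nothing in the theatre produces it and the characters don't hear it — pure soundtrack → non-diegetic.
Sound (3): a subjective body sound — Niko's private perception, inaudible to Dmitri, so meta-diegetic.
(4) is diegetic: it's the actual ambient sound of the location.
(5) is meta-diegetic: a remembered line, private to Niko — not present in the room, not audible to Dmitri.
Only (4) is diegetic.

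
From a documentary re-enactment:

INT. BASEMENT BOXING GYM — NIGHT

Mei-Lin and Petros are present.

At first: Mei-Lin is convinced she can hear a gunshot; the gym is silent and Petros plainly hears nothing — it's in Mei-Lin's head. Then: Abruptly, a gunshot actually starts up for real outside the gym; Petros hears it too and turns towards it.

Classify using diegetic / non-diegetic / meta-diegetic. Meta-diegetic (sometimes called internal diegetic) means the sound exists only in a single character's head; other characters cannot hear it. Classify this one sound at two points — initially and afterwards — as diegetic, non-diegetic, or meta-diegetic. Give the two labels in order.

Initially: only Mei-Lin 'hears' it — imagined, in her mind → meta-diegetic.
Afterwards: now there's a real external source and Petros hears it too — in the story world → diegetic.

meta-diegetic, diegetic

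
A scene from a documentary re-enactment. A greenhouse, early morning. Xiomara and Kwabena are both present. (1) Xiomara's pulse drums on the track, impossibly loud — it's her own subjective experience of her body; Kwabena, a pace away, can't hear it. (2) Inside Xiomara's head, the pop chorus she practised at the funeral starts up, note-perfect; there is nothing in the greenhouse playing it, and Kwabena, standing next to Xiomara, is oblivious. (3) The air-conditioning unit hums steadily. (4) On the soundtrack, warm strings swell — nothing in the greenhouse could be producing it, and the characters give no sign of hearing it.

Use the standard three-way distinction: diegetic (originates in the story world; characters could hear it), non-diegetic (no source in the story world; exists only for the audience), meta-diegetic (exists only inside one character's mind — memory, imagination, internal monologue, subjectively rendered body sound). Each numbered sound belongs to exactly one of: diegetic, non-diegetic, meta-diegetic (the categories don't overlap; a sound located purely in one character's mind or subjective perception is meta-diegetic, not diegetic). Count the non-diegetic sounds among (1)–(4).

Sound (1): point-of-audition from inside Xiomara's body; not a sound in the room, so meta-diegetic.
(2) is meta-diegetic: it lives in Xiomara's subjectivity, not in the greenhouse.
(3) it's the actual ambient sound of the location → diegetic.
Sound (4): it has no source in the story world and no character can hear it — it's underscore, so non-diegetic.
So 1 of the 4 is non-diegetic: (4).

1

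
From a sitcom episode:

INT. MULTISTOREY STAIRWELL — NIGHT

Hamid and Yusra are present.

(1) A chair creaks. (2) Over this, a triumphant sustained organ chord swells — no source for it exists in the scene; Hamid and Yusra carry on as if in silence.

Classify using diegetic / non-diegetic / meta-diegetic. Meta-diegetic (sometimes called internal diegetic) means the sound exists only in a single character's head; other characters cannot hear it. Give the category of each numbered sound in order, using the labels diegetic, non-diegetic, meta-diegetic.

(1) the sound comes from a chair physically present in the location → diegetic.
Sound (2): nothing in the stairwell produces it and the characters don't hear it — pure soundtrack, so non-diegetic.

diegetic, non-diegetic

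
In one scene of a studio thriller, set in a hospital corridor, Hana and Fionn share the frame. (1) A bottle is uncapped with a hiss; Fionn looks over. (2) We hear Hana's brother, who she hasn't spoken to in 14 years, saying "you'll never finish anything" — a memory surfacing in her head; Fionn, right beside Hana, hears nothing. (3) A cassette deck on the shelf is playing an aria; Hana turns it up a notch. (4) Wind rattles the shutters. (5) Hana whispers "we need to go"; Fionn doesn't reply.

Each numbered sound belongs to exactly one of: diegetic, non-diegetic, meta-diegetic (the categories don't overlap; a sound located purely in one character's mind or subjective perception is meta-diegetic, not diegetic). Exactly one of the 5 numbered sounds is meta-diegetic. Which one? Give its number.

2

Sound (1): the sound comes from a bottle physically present in the location, so diegetic.
(2) is meta-diegetic: the voice is a memory playing only inside Hana's mind; Fionn can't hear it.
Sound (3): source music from a cassette deck, which exists in the story world, so diegetic.
(4) ambient/room sound belonging to the story's physical space → diegetic.
(5) spoken by a character present in the story world → diegetic.
Only (2) is meta-diegetic.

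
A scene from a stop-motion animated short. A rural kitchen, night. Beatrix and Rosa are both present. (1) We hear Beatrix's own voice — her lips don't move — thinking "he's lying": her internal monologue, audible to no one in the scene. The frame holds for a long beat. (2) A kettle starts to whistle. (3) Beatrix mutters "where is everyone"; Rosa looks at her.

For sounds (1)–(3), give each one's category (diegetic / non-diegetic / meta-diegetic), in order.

Sound (1): it's Beatrix's unspoken thought, heard only by the audience via her subjectivity, so meta-diegetic.
Sound (2): a kettle is a real object/event in the scene's world, so diegetic.
(3) is diegetic: spoken by a character present in the story world.

meta-diegetic, diegetic, diegetic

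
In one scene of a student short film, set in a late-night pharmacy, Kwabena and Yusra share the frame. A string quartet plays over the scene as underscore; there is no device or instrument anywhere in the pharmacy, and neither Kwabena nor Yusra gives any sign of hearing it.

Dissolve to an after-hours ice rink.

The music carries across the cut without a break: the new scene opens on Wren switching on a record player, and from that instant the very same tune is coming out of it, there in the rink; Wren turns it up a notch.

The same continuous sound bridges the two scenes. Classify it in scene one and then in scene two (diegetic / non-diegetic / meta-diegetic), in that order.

non-diegetic, diegetic

Scene one: there's no in-world source anywhere and no character hears it — underscore for the audience only → non-diegetic.
Scene two: once Wren turns on a record player, the music has a real source in the story world and Wren reacts to it → diegetic.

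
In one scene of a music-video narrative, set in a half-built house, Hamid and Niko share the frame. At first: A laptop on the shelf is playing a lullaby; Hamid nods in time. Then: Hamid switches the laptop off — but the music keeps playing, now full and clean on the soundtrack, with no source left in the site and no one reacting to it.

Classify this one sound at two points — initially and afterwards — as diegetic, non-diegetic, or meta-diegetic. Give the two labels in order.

diegetic, non-diegetic

Initially: a laptop is a real in-scene source and Hamid reacts to it → diegetic.
Afterwards: there is no longer any in-world source and no one can hear it — it has become underscore → non-diegetic.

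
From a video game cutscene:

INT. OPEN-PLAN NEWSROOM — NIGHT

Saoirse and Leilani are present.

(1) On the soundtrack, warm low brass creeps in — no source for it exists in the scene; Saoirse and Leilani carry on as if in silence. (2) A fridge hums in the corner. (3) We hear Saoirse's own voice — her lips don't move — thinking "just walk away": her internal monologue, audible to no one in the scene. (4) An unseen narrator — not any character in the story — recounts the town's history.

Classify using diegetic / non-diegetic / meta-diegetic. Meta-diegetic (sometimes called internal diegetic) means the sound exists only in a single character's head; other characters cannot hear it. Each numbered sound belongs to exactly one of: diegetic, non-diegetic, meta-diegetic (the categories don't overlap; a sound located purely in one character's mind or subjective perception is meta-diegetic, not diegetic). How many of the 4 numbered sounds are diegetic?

1

(1) is non-diegetic: score with no on-screen or off-screen source; it exists for the audience alone.
(2) is diegetic: it's the actual ambient sound of the location.
(3) Saoirse's thought-voice: a private mental sound no other character can hear → meta-diegetic.
(4) external voice-over — not a character, not heard by anyone in the scene → non-diegetic.
So 1 of the 4 is diegetic: (2).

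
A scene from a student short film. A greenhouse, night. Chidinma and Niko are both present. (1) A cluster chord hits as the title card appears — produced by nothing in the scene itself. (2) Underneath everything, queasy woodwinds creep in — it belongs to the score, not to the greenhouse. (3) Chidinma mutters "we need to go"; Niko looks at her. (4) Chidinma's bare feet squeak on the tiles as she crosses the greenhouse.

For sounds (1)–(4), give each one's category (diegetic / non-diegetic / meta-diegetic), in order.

Sound (1): it's a sound-design accent with no in-world source; no one in the scene can hear it, so non-diegetic.
(2) score with no on-screen or off-screen source; it exists for the audience alone → non-diegetic.
Sound (3): spoken by a character present in the story world, so diegetic.
(4) is diegetic: Chidinma's footsteps are produced in the story world.

non-diegetic, non-diegetic, diegetic, diegetic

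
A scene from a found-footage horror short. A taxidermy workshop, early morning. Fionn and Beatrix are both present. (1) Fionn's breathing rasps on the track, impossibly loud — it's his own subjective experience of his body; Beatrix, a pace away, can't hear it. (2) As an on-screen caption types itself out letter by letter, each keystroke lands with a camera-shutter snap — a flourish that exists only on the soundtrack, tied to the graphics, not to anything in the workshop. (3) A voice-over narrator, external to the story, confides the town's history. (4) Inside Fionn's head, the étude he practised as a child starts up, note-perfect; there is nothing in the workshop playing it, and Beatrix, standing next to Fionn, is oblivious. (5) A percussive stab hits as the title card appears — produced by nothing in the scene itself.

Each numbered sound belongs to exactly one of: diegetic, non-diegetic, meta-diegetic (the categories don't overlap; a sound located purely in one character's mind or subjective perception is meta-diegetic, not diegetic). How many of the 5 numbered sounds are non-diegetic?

(1) is meta-diegetic: point-of-audition from inside Fionn's body; not a sound in the room.
(2) the caption isn't part of the story world, so neither is the sound tied to it → non-diegetic.
Sound (3): external voice-over — not a character, not heard by anyone in the scene, so non-diegetic.
Sound (4): it lives in Fionn's subjectivity, not in the workshop, so meta-diegetic.
Sound (5): it's a sound-design accent with no in-world source; no one in the scene can hear it, so non-diegetic.
Non-diegetic: (2), (3), (5) — that's 3.

3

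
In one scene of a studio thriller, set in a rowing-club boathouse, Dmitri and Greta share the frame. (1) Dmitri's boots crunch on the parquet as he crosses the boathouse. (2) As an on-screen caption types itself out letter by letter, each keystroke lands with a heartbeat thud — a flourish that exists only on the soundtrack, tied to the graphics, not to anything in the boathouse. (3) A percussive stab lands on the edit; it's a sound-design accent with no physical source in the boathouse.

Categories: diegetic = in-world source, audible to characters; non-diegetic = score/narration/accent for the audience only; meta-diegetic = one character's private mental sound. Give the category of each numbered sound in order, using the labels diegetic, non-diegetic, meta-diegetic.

Sound (1): Dmitri's footsteps are produced in the story world, so diegetic.
(2) is non-diegetic: sound married to a title/caption — outside the diegesis by definition.
(3) is non-diegetic: an editorial stinger — it belongs to the cut, not the story world.

diegetic, non-diegetic, non-diegetic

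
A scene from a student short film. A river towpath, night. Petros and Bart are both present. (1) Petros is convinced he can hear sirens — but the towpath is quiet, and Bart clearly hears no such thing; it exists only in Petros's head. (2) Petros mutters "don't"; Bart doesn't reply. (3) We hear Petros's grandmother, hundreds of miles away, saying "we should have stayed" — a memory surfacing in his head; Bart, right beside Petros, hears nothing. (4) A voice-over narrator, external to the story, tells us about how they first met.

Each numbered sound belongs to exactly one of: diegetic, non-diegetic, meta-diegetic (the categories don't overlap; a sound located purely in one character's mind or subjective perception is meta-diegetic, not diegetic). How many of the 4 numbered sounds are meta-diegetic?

Sound (1): subjective to Petros: the towpath is silent and Bart hears nothing, so meta-diegetic.
(2) is diegetic: Petros is a character speaking aloud in the scene.
Sound (3): it's Petros's recollection rendered as sound; the other character can't hear it, so meta-diegetic.
(4) is non-diegetic: the narrator exists outside the story world, addressing only the audience.
So 2 of the 4 are meta-diegetic: (1), (3).

2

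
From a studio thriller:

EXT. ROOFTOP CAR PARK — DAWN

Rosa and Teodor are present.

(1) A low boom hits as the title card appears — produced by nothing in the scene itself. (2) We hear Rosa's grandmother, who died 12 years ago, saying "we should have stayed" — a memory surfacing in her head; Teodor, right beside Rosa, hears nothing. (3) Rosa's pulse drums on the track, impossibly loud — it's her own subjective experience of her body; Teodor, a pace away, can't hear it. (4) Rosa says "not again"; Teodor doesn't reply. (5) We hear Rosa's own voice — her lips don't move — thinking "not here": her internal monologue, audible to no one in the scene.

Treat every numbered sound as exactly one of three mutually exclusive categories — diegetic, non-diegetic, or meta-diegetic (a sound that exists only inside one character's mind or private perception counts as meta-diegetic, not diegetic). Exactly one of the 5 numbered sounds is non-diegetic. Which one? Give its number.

1

(1) is non-diegetic: nothing in the scene produces it; it's an accent added for the audience.
(2) is meta-diegetic: it's Rosa's recollection rendered as sound; the other character can't hear it.
(3) is meta-diegetic: it's Rosa's internal bodily sensation rendered as sound; only Rosa 'hears' it.
(4) is diegetic: spoken by a character present in the story world.
(5) internal monologue — inside Rosa's mind, not spoken into the scene → meta-diegetic.
Only (1) is non-diegetic.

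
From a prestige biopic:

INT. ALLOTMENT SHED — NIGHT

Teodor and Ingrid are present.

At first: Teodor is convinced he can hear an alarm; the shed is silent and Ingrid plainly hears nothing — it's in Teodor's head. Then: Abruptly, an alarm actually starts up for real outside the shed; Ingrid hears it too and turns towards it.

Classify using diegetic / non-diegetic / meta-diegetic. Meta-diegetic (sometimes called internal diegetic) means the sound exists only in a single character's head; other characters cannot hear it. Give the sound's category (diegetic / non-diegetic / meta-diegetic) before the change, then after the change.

Before the change: only Teodor 'hears' it — imagined, in his mind → meta-diegetic.
After the change: now there's a real external source and Ingrid hears it too — in the story world → diegetic.

meta-diegetic, diegetic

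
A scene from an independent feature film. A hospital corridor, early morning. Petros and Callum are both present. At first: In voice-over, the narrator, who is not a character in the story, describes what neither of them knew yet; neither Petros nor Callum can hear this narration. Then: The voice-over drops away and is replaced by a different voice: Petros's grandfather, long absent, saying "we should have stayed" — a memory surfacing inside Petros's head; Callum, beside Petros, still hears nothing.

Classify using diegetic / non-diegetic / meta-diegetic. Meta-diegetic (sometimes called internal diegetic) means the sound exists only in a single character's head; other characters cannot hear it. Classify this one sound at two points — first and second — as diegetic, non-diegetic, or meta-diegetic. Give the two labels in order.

non-diegetic, meta-diegetic

First: the external narrator addresses only the audience — outside the story world → non-diegetic.
Second: the replacement voice is a memory inside Petros's mind specifically → meta-diegetic.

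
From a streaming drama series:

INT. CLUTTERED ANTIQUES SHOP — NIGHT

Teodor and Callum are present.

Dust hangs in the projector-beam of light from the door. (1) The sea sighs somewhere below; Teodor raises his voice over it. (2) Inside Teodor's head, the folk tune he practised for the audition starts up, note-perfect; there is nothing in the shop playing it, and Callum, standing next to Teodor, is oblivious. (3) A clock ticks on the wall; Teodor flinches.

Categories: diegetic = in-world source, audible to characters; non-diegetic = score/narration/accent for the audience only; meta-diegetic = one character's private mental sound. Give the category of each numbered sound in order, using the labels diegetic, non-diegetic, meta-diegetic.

Sound (1): the sea is part of the location's real environment, so diegetic.
(2) remembered music, private to Teodor — Callum is oblivious because it isn't in the room → meta-diegetic.
(3) an in-world source (a clock); characters could hear it → diegetic.

diegetic, meta-diegetic, diegetic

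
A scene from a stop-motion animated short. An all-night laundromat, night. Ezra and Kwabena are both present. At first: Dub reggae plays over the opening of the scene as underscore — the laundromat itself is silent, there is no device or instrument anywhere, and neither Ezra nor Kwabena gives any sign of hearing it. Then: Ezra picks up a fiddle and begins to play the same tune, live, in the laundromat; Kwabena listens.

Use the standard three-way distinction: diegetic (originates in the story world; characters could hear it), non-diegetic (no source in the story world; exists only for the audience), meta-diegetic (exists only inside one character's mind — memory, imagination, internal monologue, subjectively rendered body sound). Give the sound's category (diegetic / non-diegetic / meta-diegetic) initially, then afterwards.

non-diegetic, diegetic

Initially: no in-world source exists and no character can hear it — underscore → non-diegetic.
Afterwards: a fiddle is now a real source in the story world and the characters hear it → diegetic.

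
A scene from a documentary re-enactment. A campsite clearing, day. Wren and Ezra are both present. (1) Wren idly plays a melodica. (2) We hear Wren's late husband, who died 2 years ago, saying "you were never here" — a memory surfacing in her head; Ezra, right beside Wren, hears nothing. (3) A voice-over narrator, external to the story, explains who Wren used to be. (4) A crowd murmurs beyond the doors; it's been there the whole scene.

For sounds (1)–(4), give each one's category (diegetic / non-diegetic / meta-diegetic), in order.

diegetic, meta-diegetic, non-diegetic, diegetic

(1) is diegetic: a character is playing a melodica on screen.
(2) it's Wren's recollection rendered as sound; the other character can't hear it → meta-diegetic.
(3) is non-diegetic: commentary laid over the scene from outside the fiction.
(4) ambient/room sound belonging to the story's physical space → diegetic.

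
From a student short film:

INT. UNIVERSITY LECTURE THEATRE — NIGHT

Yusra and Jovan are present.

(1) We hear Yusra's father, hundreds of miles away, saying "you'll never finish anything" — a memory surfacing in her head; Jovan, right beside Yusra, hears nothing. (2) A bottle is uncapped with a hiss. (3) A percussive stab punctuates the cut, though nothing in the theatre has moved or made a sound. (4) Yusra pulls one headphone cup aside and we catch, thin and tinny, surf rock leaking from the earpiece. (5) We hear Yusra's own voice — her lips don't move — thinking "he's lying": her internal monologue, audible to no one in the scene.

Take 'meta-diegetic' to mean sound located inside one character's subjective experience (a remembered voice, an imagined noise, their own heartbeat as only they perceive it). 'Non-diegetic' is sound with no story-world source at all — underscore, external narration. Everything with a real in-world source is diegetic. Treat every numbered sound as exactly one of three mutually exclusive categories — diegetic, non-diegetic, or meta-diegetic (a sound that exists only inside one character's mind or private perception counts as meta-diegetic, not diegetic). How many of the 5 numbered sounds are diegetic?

2

(1) is meta-diegetic: the voice is a memory playing only inside Yusra's mind; Jovan can't hear it.
(2) a bottle is a real object/event in the scene's world → diegetic.
(3) is non-diegetic: it's a sound-design accent with no in-world source; no one in the scene can hear it.
(4) the headphones are an on-screen source → diegetic.
(5) internal monologue — inside Yusra's mind, not spoken into the scene → meta-diegetic.
Diegetic: (2), (4) — that's 2.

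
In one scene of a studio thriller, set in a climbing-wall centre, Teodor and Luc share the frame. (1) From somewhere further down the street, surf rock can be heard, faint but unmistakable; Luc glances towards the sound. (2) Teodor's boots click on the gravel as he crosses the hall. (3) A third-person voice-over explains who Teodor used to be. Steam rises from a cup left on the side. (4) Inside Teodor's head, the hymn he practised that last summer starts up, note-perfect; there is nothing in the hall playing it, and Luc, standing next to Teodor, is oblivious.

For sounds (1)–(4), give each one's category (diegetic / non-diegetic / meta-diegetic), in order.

(1) is diegetic: it's coming from somewhere further down the street — a location within the story world — and Luc reacts.
Sound (2): Teodor's footsteps are produced in the story world, so diegetic.
(3) commentary laid over the scene from outside the fiction → non-diegetic.
(4) is meta-diegetic: the music is a memory playing inside Teodor's mind alone; no real-world source, Luc can't hear it.

diegetic, diegetic, non-diegetic, meta-diegetic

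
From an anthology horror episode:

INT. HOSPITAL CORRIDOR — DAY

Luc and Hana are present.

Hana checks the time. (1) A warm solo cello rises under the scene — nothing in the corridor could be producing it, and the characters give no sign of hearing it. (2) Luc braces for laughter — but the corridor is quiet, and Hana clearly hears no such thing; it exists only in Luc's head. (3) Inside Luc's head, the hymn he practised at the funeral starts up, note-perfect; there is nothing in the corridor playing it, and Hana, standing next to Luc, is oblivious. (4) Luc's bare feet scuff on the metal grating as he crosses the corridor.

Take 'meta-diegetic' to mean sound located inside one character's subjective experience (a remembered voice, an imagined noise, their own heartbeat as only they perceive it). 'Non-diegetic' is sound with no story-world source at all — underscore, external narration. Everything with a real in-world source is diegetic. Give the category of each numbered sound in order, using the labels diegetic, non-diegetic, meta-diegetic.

Sound (1): nothing in the corridor produces it and the characters don't hear it — pure soundtrack, so non-diegetic.
(2) is meta-diegetic: subjective to Luc: the corridor is silent and Hana hears nothing.
Sound (3): remembered music, private to Luc — Hana is oblivious because it isn't in the room, so meta-diegetic.
(4) a character's body making contact with the set — an in-world sound → diegetic.

non-diegetic, meta-diegetic, meta-diegetic, diegetic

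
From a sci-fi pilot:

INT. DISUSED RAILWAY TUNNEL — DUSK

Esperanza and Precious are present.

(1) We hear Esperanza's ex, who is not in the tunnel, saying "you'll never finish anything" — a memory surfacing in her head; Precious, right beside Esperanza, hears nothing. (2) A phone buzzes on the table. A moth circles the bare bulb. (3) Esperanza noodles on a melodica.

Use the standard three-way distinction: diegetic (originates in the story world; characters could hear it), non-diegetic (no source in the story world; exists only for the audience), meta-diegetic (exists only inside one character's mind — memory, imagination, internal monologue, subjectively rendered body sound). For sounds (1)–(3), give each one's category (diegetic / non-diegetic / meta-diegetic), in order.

meta-diegetic, diegetic, diegetic

Sound (1): a remembered line, private to Esperanza — not present in the room, not audible to Precious, so meta-diegetic.
Sound (2): an in-world source (a phone); characters could hear it, so diegetic.
Sound (3): a character is playing a melodica on screen, so diegetic.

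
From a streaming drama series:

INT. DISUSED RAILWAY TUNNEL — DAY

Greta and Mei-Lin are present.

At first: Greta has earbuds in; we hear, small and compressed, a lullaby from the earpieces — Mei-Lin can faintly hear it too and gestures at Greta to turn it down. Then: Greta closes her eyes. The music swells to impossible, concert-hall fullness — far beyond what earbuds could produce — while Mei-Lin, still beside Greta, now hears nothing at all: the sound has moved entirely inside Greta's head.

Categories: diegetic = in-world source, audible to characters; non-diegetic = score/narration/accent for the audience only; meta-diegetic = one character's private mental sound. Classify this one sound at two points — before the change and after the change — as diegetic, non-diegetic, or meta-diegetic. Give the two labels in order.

Before the change: the earbuds are a physical source both characters can hear → diegetic.
After the change: the music now exists only as Greta's subjective experience; Mei-Lin can no longer hear it → meta-diegetic.

diegetic, meta-diegetic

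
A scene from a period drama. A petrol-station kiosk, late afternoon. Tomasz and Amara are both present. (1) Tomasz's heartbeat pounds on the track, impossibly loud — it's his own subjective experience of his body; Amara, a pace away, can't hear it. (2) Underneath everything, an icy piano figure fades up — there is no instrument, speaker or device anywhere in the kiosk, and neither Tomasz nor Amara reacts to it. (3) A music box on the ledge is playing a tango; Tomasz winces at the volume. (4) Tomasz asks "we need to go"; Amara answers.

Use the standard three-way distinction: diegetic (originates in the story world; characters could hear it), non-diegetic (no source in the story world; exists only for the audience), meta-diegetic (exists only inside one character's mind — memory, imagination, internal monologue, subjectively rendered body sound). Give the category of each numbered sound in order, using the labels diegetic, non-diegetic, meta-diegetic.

Sound (1): it's Tomasz's internal bodily sensation rendered as sound; only Tomasz 'hears' it, so meta-diegetic.
(2) is non-diegetic: score with no on-screen or off-screen source; it exists for the audience alone.
(3) a music box is a physical source in the scene and Tomasz reacts to it → diegetic.
(4) on-screen dialogue — Tomasz speaks and Amara is there to hear → diegetic.

meta-diegetic, non-diegetic, diegetic, diegetic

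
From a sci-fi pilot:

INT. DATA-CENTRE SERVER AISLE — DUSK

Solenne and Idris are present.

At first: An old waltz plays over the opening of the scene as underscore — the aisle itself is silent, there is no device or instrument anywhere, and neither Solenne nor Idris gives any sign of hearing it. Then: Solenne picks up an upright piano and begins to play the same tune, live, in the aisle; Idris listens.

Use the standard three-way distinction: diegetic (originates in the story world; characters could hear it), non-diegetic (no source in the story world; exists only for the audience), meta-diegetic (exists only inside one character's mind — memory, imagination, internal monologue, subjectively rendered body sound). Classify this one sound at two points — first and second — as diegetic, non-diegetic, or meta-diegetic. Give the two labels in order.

non-diegetic, diegetic

First: no in-world source exists and no character can hear it — underscore → non-diegetic.
Second: an upright piano is now a real source in the story world and the characters hear it → diegetic.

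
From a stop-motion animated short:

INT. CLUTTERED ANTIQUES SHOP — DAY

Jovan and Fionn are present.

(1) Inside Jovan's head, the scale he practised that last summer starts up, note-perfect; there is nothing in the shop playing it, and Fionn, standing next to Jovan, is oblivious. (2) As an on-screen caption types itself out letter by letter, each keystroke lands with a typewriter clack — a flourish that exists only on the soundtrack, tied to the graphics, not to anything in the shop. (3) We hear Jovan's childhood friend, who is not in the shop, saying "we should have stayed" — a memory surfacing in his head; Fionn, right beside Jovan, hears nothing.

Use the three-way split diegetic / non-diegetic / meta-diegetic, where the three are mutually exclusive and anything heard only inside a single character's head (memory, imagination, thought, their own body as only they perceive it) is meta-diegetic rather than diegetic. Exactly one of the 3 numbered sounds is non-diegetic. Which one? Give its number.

2

Sound (1): it lives in Jovan's subjectivity, not in the shop, so meta-diegetic.
Sound (2): the caption isn't part of the story world, so neither is the sound tied to it, so non-diegetic.
(3) it's Jovan's recollection rendered as sound; the other character can't hear it → meta-diegetic.
Only (2) is non-diegetic.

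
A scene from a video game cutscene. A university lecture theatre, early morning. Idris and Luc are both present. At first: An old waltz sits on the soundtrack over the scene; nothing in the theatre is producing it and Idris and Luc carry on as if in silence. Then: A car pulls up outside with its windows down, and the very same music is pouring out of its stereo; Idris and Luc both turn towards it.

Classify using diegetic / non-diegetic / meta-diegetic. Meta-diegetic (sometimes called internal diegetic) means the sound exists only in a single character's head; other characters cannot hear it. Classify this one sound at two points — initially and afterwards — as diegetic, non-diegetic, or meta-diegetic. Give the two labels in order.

non-diegetic, diegetic

Initially: no in-world source exists and no character can hear it — underscore → non-diegetic.
Afterwards: the car stereo is now a real source in the story world and the characters hear it → diegetic.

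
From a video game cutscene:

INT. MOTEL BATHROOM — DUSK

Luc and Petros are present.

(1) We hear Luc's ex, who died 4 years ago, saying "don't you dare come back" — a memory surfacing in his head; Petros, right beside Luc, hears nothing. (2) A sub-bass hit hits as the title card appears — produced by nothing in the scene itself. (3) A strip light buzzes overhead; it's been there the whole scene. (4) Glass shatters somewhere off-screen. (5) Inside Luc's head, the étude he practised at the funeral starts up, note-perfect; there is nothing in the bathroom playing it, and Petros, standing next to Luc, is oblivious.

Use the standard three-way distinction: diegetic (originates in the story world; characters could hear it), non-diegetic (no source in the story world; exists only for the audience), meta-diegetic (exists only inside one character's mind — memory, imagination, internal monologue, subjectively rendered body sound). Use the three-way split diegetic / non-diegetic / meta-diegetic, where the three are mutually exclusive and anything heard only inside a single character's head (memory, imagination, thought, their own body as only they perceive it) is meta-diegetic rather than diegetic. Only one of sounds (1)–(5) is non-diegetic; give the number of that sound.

2

(1) is meta-diegetic: the voice is a memory playing only inside Luc's mind; Petros can't hear it.
Sound (2): it's a sound-design accent with no in-world source; no one in the scene can hear it, so non-diegetic.
(3) is diegetic: ambient/room sound belonging to the story's physical space.
(4) the sound comes from glass physically present in the location → diegetic.
(5) is meta-diegetic: remembered music, private to Luc — Petros is oblivious because it isn't in the room.
Only (2) is non-diegetic.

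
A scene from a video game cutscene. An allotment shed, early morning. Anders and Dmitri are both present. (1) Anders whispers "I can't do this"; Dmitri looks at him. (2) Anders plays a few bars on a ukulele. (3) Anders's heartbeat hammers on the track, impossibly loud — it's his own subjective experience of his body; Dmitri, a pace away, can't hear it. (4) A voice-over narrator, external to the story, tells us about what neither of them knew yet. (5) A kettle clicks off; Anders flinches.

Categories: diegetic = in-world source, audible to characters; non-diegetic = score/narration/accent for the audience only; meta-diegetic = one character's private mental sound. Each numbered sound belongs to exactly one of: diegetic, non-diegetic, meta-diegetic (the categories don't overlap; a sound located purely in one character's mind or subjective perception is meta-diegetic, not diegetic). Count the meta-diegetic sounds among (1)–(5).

(1) Anders is a character speaking aloud in the scene → diegetic.
(2) is diegetic: the instrument and the performer are both in the scene.
(3) is meta-diegetic: point-of-audition from inside Anders's body; not a sound in the room.
Sound (4): external voice-over — not a character, not heard by anyone in the scene, so non-diegetic.
(5) is diegetic: a kettle is a real object/event in the scene's world.
Meta-diegetic: (3) — that's 1.

1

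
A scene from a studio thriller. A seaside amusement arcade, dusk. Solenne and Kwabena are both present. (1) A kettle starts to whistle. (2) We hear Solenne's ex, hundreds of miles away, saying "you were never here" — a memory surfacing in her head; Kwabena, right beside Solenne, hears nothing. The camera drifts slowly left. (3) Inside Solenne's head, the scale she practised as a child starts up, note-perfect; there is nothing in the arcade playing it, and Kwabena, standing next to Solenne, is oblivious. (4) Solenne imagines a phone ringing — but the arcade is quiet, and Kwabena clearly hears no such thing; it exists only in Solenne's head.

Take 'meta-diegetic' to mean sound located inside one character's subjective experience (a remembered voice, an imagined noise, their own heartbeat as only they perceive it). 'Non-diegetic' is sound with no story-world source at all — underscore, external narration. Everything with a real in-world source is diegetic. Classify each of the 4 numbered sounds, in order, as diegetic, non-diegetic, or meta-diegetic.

diegetic, meta-diegetic, meta-diegetic, meta-diegetic

(1) the sound comes from a kettle physically present in the location → diegetic.
Sound (2): the voice is a memory playing only inside Solenne's mind; Kwabena can't hear it, so meta-diegetic.
(3) remembered music, private to Solenne — Kwabena is oblivious because it isn't in the room → meta-diegetic.
(4) subjective to Solenne: the arcade is silent and Kwabena hears nothing → meta-diegetic.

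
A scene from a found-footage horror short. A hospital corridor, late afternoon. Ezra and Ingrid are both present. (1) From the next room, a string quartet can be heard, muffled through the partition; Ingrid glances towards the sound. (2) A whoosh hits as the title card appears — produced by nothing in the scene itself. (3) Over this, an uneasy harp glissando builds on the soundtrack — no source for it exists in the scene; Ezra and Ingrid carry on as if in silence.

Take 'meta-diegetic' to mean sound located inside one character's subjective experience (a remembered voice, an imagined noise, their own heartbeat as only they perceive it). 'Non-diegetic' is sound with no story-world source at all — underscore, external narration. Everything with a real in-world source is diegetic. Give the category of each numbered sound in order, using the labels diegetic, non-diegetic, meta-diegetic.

diegetic, non-diegetic, non-diegetic

Sound (1): the music has an off-screen but real-world source and a character hears it, so diegetic.
(2) is non-diegetic: nothing in the scene produces it; it's an accent added for the audience.
(3) is non-diegetic: nothing in the corridor produces it and the characters don't hear it — pure soundtrack.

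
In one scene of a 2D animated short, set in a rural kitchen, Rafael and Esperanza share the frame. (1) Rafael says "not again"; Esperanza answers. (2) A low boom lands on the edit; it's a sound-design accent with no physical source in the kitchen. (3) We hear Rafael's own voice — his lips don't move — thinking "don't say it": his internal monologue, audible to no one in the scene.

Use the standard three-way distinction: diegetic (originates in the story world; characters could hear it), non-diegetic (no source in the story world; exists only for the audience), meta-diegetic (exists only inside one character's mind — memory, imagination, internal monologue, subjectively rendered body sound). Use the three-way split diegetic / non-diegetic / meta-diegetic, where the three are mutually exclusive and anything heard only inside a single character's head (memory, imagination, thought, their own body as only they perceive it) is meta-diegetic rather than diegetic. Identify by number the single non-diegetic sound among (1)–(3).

(1) is diegetic: spoken by a character present in the story world.
(2) is non-diegetic: an editorial stinger — it belongs to the cut, not the story world.
(3) is meta-diegetic: it's Rafael's unspoken thought, heard only by the audience via his subjectivity.
Only (2) is non-diegetic.

2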